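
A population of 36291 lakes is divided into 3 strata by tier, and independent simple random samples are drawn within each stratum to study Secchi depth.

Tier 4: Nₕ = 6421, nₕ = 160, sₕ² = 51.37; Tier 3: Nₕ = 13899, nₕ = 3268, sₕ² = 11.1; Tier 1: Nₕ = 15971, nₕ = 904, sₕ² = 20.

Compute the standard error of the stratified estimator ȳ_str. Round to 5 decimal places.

Var(ȳ_str) = Σₕ Wₕ²(1 − fₕ)sₕ²/nₕ with Wₕ = Nₕ/N, N = 36291.
Tier 4: Wₕ = 0.17693092; term = 0.17693092²·(1 − 0.02491824)·51.37/160 = 0.009800271.
Tier 3: Wₕ = 0.38298752; term = 0.38298752²·(1 − 0.23512483)·11.1/3268 = 3.8106647 × 10^-4.
Tier 1: Wₕ = 0.44008156; term = 0.44008156²·(1 − 0.05660259)·20/904 = 0.0040422446.
Sum = 0.014223582.
SE = √(0.014223582) = 0.11926.

0.11926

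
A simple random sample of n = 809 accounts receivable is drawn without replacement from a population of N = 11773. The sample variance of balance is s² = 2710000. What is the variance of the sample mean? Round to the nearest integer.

Under SRS without replacement, Var(ȳ) = (1 − f)·s²/n with f = n/N = 809/11773 = 0.06871655.
Var(ȳ) = (1 − 0.06871655)·2710000/809 = 0.93128345·3349.8146 = 3119.6269.

3120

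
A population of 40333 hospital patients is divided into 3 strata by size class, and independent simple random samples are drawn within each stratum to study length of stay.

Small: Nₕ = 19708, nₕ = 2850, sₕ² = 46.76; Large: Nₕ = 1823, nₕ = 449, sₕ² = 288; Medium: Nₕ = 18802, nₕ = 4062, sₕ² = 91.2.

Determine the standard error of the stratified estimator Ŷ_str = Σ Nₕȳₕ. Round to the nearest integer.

Var(Ŷ_str) = Σₕ Nₕ²(1 − fₕ)sₕ²/nₕ.
Small: 19708²·(1 − 2850/19708)·46.76/2850 = 5.4510259 × 10^6.
Large: 1823²·(1 − 449/1823)·288/449 = 1.6066436 × 10^6.
Medium: 18802²·(1 − 4062/18802)·91.2/4062 = 6.2223789 × 10^6.
Sum = 1.3280048 × 10^7.
SE = √(1.3280048 × 10^7) = 3644.

3644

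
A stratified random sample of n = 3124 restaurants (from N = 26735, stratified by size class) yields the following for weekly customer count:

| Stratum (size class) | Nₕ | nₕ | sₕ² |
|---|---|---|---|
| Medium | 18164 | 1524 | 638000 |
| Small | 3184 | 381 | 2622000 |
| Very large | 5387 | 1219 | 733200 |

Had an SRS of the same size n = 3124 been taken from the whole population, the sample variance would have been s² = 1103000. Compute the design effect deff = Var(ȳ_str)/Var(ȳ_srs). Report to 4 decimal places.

0.9039

Var(ȳ_str) = Σ Wₕ²(1−fₕ)sₕ²/nₕ with Wₕ = Nₕ/26735:
  Medium: (18164/26735)²·(1−1524/18164)·638000/1524 = 177.02726
  Small: (3184/26735)²·(1−381/3184)·2622000/381 = 85.929739
  Very large: (5387/26735)²·(1−1219/5387)·733200/1219 = 18.894398
  → Var(ȳ_str) = 281.8514.
Var(ȳ_srs) = (1 − 3124/26735)·1103000/3124 = 311.8162.
deff = 281.8514 / 311.8162 = 0.9039.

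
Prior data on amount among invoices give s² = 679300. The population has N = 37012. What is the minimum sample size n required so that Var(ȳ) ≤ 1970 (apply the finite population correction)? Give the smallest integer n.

342

Without fpc, n₀ = s²/D = 679300/1970 = 344.8223.
With fpc, (1 − n/N)·s²/n ≤ D requires n ≥ n₀/(1 + n₀/N) = 344.8223/(1 + 344.8223/37012) = 341.6394.
Rounding up, n = 342.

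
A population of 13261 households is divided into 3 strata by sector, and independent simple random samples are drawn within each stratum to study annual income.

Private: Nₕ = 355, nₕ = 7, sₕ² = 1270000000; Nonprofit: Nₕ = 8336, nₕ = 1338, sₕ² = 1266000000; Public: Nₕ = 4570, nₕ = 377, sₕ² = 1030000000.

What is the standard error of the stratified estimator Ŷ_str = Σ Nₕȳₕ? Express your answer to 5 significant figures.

Var(Ŷ_str) = Σₕ Nₕ²(1 − fₕ)sₕ²/nₕ.
Private: 355²·(1 − 7/355)·1270000000/7 = 2.2413686 × 10^13.
Nonprofit: 8336²·(1 − 1338/8336)·1266000000/1338 = 5.5196207 × 10^13.
Public: 4570²·(1 − 377/4570)·1030000000/377 = 5.2352441 × 10^13.
Sum = 1.2996233 × 10^14.
SE = √(1.2996233 × 10^14) = 1.1400 × 10^7.

1.1400 × 10^7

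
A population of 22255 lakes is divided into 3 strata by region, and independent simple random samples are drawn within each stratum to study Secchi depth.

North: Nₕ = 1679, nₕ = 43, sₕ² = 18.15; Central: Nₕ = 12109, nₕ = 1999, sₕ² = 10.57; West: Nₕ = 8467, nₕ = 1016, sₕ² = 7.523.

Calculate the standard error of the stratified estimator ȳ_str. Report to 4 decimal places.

Var(ȳ_str) = Σₕ Wₕ²(1 − fₕ)sₕ²/nₕ with Wₕ = Nₕ/N, N = 22255.
North: Wₕ = 0.07544372; term = 0.07544372²·(1 − 0.02561048)·18.15/43 = 0.0023409222.
Central: Wₕ = 0.54410245; term = 0.54410245²·(1 − 0.16508382)·10.57/1999 = 0.0013069724.
West: Wₕ = 0.38045383; term = 0.38045383²·(1 − 0.11999528)·7.523/1016 = 9.4316197 × 10^-4.
Sum = 0.0045910566.
SE = √(0.0045910566) = 0.0678.

0.0678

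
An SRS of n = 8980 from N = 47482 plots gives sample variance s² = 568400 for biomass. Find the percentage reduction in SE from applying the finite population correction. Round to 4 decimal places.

f = n/N = 8980/47482 = 0.18912430.
SE_no-fpc = √(s²/n) = 7.9558918; SE_fpc = √((1−f)s²/n) = 7.1641721.
Ratio = √(1−f) = 0.90048637. Reduction = 100·(1 − 0.90048637) = 9.9514%.

9.9514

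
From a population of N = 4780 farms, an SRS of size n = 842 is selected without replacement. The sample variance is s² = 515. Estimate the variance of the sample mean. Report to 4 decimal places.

Under SRS without replacement, Var(ȳ) = (1 − f)·s²/n with f = n/N = 842/4780 = 0.17615063.
Var(ȳ) = (1 − 0.17615063)·515/842 = 0.82384937·0.61163895 = 0.50389837.

0.5039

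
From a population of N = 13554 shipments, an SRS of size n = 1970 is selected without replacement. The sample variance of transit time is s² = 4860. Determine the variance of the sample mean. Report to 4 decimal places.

2.1084

Under SRS without replacement, Var(ȳ) = (1 − f)·s²/n with f = n/N = 1970/13554 = 0.14534455.
Var(ȳ) = (1 − 0.14534455)·4860/1970 = 0.85465545·2.4670051 = 2.1084393.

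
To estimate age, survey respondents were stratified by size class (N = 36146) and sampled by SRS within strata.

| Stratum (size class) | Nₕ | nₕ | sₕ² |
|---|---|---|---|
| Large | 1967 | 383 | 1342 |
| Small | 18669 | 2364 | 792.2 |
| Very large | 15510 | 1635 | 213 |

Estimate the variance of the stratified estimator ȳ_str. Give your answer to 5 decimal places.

Var(ȳ_str) = Σₕ Wₕ²(1 − fₕ)sₕ²/nₕ with Wₕ = Nₕ/N, N = 36146.
Large: Wₕ = 0.05441819; term = 0.05441819²·(1 − 0.19471276)·1342/383 = 0.0083558915.
Small: Wₕ = 0.51648868; term = 0.51648868²·(1 − 0.12662703)·792.2/2364 = 0.078074415.
Very large: Wₕ = 0.42909312; term = 0.42909312²·(1 − 0.10541586)·213/1635 = 0.021457847.
Sum = 0.10788815.

0.10789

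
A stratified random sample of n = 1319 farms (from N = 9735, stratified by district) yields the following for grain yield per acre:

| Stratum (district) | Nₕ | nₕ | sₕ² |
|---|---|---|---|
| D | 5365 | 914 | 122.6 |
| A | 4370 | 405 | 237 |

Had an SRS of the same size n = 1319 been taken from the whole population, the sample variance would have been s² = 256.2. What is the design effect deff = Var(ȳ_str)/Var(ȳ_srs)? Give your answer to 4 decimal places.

Var(ȳ_str) = Σ Wₕ²(1−fₕ)sₕ²/nₕ with Wₕ = Nₕ/9735:
  D: (5365/9735)²·(1−914/5365)·122.6/914 = 0.033798676
  A: (4370/9735)²·(1−405/4370)·237/405 = 0.1069907
  → Var(ȳ_str) = 0.14078938.
Var(ȳ_srs) = (1 − 1319/9735)·256.2/1319 = 0.16792065.
deff = 0.14078938 / 0.16792065 = 0.8384.

0.8384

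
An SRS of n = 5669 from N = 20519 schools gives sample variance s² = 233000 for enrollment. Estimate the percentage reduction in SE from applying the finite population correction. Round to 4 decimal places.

14.9283

f = n/N = 5669/20519 = 0.27628052.
SE_no-fpc = √(s²/n) = 6.4109846; SE_fpc = √((1−f)s²/n) = 5.4539338.
Ratio = √(1−f) = 0.85071704. Reduction = 100·(1 − 0.85071704) = 14.9283%.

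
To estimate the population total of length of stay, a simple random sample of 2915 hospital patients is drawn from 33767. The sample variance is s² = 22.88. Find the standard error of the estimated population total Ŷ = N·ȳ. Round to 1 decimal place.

Var(Ŷ) = N²·Var(ȳ) = N²·(1 − n/N)·s²/n.
f = 2915/33767 = 0.08632689; Var(ȳ) = 0.91367311·22.88/2915 = 0.007171472.
Var(Ŷ) = 33767² · 0.007171472 = 8.1769862 × 10^6.
SE(Ŷ) = √(8.1769862 × 10^6) = 2859.5.

2859.5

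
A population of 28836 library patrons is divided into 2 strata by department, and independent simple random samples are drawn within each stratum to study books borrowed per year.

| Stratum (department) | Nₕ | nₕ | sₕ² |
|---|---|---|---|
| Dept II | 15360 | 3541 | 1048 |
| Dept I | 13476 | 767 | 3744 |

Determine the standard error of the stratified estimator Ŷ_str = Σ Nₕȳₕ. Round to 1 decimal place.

29828.5

Var(Ŷ_str) = Σₕ Nₕ²(1 − fₕ)sₕ²/nₕ.
Dept II: 15360²·(1 − 3541/15360)·1048/3541 = 5.372882 × 10^7.
Dept I: 13476²·(1 − 767/13476)·3744/767 = 8.3601267 × 10^8.
Sum = 8.8974149 × 10^8.
SE = √(8.8974149 × 10^8) = 29828.5.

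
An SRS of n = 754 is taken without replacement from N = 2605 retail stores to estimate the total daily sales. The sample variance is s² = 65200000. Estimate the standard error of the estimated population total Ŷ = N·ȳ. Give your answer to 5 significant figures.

645720

Var(Ŷ) = N²·Var(ȳ) = N²·(1 − n/N)·s²/n.
f = 754/2605 = 0.28944338; Var(ȳ) = 0.71055662·65200000/754 = 61443.358.
Var(Ŷ) = 2605² · 61443.358 = 4.1695616 × 10^11.
SE(Ŷ) = √(4.1695616 × 10^11) = 645720.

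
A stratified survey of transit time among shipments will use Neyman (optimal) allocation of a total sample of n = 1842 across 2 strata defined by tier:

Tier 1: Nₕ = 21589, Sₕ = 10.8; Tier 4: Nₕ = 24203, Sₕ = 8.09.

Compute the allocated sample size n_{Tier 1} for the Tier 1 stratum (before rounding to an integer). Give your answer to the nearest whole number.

Neyman allocation: nₕ = n·NₕSₕ / Σⱼ NⱼSⱼ.
Σ NⱼSⱼ = 21589·10.8 + 24203·8.09 = 428963.47.
n_{Tier 1} = 1842·21589·10.8 / 428963.47 = 1001.

1001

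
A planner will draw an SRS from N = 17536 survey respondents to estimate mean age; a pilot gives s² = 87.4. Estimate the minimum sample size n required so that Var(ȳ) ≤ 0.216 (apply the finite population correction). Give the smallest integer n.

396

Without fpc, n₀ = s²/D = 87.4/0.216 = 404.6296.
With fpc, (1 − n/N)·s²/n ≤ D requires n ≥ n₀/(1 + n₀/N) = 404.6296/(1 + 404.6296/17536) = 395.5037.
Rounding up, n = 396.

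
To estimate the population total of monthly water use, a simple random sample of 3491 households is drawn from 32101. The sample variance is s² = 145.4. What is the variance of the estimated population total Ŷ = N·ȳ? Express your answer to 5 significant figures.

Var(Ŷ) = N²·Var(ȳ) = N²·(1 − n/N)·s²/n.
f = 3491/32101 = 0.10875051; Var(ȳ) = 0.89124949·145.4/3491 = 0.037120503.
Var(Ŷ) = 32101² · 0.037120503 = 3.8251721 × 10^7.

3.8252 × 10^7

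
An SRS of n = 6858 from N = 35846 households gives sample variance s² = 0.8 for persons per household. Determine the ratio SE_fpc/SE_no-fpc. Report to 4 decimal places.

0.8993

f = n/N = 6858/35846 = 0.19131842.
SE_no-fpc = √(s²/n) = 0.010800559; SE_fpc = √((1−f)s²/n) = 0.0097125894.
Ratio = √(1−f) = 0.89926725.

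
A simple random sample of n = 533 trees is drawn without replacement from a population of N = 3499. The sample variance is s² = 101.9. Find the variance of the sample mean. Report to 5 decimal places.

Under SRS without replacement, Var(ȳ) = (1 − f)·s²/n with f = n/N = 533/3499 = 0.15232924.
Var(ȳ) = (1 − 0.15232924)·101.9/533 = 0.84767076·0.19118199 = 0.16205938.

0.16206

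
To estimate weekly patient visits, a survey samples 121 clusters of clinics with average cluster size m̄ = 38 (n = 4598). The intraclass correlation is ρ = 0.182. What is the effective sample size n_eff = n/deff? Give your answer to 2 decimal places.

594.52

deff = 1 + (38 − 1)·0.182 = 1 + 6.734 = 7.734.
n_eff = 4598 / 7.734 = 594.52.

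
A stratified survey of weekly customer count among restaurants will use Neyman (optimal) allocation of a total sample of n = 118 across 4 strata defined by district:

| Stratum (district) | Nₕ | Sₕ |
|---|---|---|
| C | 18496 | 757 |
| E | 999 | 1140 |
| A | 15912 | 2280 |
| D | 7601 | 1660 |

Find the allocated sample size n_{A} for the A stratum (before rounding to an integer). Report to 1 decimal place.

66.9

Neyman allocation: nₕ = n·NₕSₕ / Σⱼ NⱼSⱼ.
Σ NⱼSⱼ = 18496·757 + 999·1140 + 15912·2280 + 7601·1660 = 6.4037352 × 10^7.
n_{A} = 118·15912·2280 / (6.4037352 × 10^7) = 66.9.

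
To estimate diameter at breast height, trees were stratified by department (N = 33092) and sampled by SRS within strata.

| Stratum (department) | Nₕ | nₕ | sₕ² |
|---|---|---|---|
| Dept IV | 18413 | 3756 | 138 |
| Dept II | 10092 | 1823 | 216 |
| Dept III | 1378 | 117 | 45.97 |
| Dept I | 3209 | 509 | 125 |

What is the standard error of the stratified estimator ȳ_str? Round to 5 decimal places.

0.14370

Var(ȳ_str) = Σₕ Wₕ²(1 − fₕ)sₕ²/nₕ with Wₕ = Nₕ/N, N = 33092.
Dept IV: Wₕ = 0.55641847; term = 0.55641847²·(1 − 0.20398631)·138/3756 = 0.0090547635.
Dept II: Wₕ = 0.30496797; term = 0.30496797²·(1 − 0.18063813)·216/1823 = 0.0090292418.
Dept III: Wₕ = 0.04164148; term = 0.04164148²·(1 − 0.08490566)·45.97/117 = 6.2345759 × 10^-4.
Dept I: Wₕ = 0.09697208; term = 0.09697208²·(1 − 0.15861639)·125/509 = 0.0019430308.
Sum = 0.020650494.
SE = √(0.020650494) = 0.14370.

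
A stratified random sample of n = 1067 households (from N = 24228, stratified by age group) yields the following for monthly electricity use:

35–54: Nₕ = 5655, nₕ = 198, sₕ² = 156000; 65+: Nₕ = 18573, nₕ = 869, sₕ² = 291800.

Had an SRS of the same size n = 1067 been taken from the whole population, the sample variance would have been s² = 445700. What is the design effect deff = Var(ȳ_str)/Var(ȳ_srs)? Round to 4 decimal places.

0.5748

Var(ȳ_str) = Σ Wₕ²(1−fₕ)sₕ²/nₕ with Wₕ = Nₕ/24228:
  35–54: (5655/24228)²·(1−198/5655)·156000/198 = 41.420071
  65+: (18573/24228)²·(1−869/18573)·291800/869 = 188.09785
  → Var(ȳ_str) = 229.51792.
Var(ȳ_srs) = (1 − 1067/24228)·445700/1067 = 399.31714.
deff = 229.51792 / 399.31714 = 0.5748.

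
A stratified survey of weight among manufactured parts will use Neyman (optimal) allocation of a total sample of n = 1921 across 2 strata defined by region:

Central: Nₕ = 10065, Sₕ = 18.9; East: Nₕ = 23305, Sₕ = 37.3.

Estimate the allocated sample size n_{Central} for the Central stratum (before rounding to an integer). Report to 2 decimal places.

Neyman allocation: nₕ = n·NₕSₕ / Σⱼ NⱼSⱼ.
Σ NⱼSⱼ = 10065·18.9 + 23305·37.3 = 1.059505 × 10^6.
n_{Central} = 1921·10065·18.9 / (1.059505 × 10^6) = 344.91.

344.91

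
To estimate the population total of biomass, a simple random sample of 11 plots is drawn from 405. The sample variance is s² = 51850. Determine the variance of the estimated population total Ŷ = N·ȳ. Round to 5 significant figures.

Var(Ŷ) = N²·Var(ȳ) = N²·(1 − n/N)·s²/n.
f = 11/405 = 0.02716049; Var(ȳ) = 0.97283951·51850/11 = 4585.6117.
Var(Ŷ) = 405² · 4585.6117 = 7.5215496 × 10^8.

7.5215 × 10^8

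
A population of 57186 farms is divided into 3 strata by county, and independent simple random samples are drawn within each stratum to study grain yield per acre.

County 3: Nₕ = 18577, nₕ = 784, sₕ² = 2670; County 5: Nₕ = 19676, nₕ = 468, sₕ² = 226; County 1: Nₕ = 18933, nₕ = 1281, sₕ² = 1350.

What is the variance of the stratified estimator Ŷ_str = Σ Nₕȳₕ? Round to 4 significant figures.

Var(Ŷ_str) = Σₕ Nₕ²(1 − fₕ)sₕ²/nₕ.
County 3: 18577²·(1 − 784/18577)·2670/784 = 1.125693 × 10^9.
County 5: 19676²·(1 − 468/19676)·226/468 = 1.8250785 × 10^8.
County 1: 18933²·(1 − 1281/18933)·1350/1281 = 3.5220701 × 10^8.
Sum = 1.6604079 × 10^9.

1.660 × 10^9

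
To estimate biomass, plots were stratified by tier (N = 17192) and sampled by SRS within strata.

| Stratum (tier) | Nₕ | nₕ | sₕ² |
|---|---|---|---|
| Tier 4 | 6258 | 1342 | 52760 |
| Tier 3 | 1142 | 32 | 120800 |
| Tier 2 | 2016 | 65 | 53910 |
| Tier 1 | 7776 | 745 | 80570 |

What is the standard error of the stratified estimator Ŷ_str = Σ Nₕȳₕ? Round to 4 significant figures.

Var(Ŷ_str) = Σₕ Nₕ²(1 − fₕ)sₕ²/nₕ.
Tier 4: 6258²·(1 − 1342/6258)·52760/1342 = 1.2094828 × 10^9.
Tier 3: 1142²·(1 − 32/1142)·120800/32 = 4.7852655 × 10^9.
Tier 2: 2016²·(1 − 65/2016)·53910/65 = 3.2621488 × 10^9.
Tier 1: 7776²·(1 − 745/7776)·80570/745 = 5.9127626 × 10^9.
Sum = 1.516966 × 10^10.
SE = √(1.516966 × 10^10) = 123200.

123200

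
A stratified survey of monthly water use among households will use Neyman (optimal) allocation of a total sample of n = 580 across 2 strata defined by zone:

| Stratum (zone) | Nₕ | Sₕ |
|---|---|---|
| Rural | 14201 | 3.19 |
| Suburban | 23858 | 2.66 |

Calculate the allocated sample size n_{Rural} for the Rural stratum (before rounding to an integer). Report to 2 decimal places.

241.58

Neyman allocation: nₕ = n·NₕSₕ / Σⱼ NⱼSⱼ.
Σ NⱼSⱼ = 14201·3.19 + 23858·2.66 = 108763.47.
n_{Rural} = 580·14201·3.19 / 108763.47 = 241.58.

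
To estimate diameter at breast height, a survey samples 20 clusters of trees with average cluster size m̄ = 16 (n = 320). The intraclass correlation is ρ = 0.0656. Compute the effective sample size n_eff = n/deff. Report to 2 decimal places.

161.29

deff = 1 + (16 − 1)·0.0656 = 1 + 0.984 = 1.984.
n_eff = 320 / 1.984 = 161.29.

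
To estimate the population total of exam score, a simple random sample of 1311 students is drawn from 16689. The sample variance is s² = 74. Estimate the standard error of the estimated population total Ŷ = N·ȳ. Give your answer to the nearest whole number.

3806

Var(Ŷ) = N²·Var(ȳ) = N²·(1 − n/N)·s²/n.
f = 1311/16689 = 0.07855474; Var(ȳ) = 0.92144526·74/1311 = 0.052011403.
Var(Ŷ) = 16689² · 0.052011403 = 1.4486357 × 10^7.
SE(Ŷ) = √(1.4486357 × 10^7) = 3806.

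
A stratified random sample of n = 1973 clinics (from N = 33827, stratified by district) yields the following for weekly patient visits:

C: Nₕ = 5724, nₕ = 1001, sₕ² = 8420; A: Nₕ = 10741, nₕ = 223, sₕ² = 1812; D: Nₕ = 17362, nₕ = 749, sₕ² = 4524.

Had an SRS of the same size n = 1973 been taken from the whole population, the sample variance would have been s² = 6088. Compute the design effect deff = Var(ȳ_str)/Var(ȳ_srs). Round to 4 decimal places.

Var(ȳ_str) = Σ Wₕ²(1−fₕ)sₕ²/nₕ with Wₕ = Nₕ/33827:
  C: (5724/33827)²·(1−1001/5724)·8420/1001 = 0.19873237
  A: (10741/33827)²·(1−223/10741)·1812/223 = 0.80223988
  D: (17362/33827)²·(1−749/17362)·4524/749 = 1.5225152
  → Var(ȳ_str) = 2.5234875.
Var(ȳ_srs) = (1 − 1973/33827)·6088/1973 = 2.9056818.
deff = 2.5234875 / 2.9056818 = 0.8685.

0.8685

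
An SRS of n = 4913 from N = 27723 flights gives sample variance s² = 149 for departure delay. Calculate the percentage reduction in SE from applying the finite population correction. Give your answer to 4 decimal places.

f = n/N = 4913/27723 = 0.17721747.
SE_no-fpc = √(s²/n) = 0.17414851; SE_fpc = √((1−f)s²/n) = 0.15796551.
Ratio = √(1−f) = 0.90707361. Reduction = 100·(1 − 0.90707361) = 9.2926%.

9.2926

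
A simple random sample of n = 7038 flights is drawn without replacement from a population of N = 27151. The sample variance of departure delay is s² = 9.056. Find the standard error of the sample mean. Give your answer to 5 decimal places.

Under SRS without replacement, Var(ȳ) = (1 − f)·s²/n with f = n/N = 7038/27151 = 0.25921697.
Var(ȳ) = (1 − 0.25921697)·9.056/7038 = 0.74078303·0.0012867292 = 9.5318714 × 10^-4.
SE(ȳ) = √(9.5318714 × 10^-4) = 0.03087.

0.03087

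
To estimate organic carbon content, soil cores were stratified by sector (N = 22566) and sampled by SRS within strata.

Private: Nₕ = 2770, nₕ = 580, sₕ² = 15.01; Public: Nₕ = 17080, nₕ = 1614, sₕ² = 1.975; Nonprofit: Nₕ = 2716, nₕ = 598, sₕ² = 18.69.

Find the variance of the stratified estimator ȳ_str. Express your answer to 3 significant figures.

Var(ȳ_str) = Σₕ Wₕ²(1 − fₕ)sₕ²/nₕ with Wₕ = Nₕ/N, N = 22566.
Private: Wₕ = 0.12275104; term = 0.12275104²·(1 − 0.20938628)·15.01/580 = 3.0829566 × 10^-4.
Public: Wₕ = 0.75689090; term = 0.75689090²·(1 − 0.09449649)·1.975/1614 = 6.3477567 × 10^-4.
Nonprofit: Wₕ = 0.12035806; term = 0.12035806²·(1 − 0.22017673)·18.69/598 = 3.53065 × 10^-4.
Sum = 0.0012961363.

0.00130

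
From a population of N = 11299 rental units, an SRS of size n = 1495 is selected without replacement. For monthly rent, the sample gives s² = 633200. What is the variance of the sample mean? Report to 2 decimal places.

367.50

Under SRS without replacement, Var(ȳ) = (1 − f)·s²/n with f = n/N = 1495/11299 = 0.13231259.
Var(ȳ) = (1 − 0.13231259)·633200/1495 = 0.86768741·423.54515 = 367.50479.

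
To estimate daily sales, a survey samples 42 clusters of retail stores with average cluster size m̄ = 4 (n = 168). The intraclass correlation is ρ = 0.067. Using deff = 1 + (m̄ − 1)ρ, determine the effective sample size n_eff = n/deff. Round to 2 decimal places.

139.88

deff = 1 + (4 − 1)·0.067 = 1 + 0.201 = 1.201.
n_eff = 168 / 1.201 = 139.88.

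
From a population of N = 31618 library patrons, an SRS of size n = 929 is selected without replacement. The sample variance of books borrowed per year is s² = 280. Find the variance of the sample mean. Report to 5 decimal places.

Under SRS without replacement, Var(ȳ) = (1 − f)·s²/n with f = n/N = 929/31618 = 0.02938200.
Var(ȳ) = (1 − 0.02938200)·280/929 = 0.97061800·0.30139935 = 0.29254364.

0.29254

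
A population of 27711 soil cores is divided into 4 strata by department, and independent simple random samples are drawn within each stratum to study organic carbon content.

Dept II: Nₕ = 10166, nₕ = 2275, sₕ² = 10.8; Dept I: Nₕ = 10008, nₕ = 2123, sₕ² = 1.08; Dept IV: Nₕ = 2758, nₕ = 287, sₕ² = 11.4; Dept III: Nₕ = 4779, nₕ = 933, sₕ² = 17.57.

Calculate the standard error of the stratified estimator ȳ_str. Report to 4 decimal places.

0.0368

Var(ȳ_str) = Σₕ Wₕ²(1 − fₕ)sₕ²/nₕ with Wₕ = Nₕ/N, N = 27711.
Dept II: Wₕ = 0.36685793; term = 0.36685793²·(1 − 0.22378517)·10.8/2275 = 4.9592969 × 10^-4.
Dept I: Wₕ = 0.36115622; term = 0.36115622²·(1 − 0.21213030)·1.08/2123 = 5.2277927 × 10^-5.
Dept IV: Wₕ = 0.09952726; term = 0.09952726²·(1 − 0.10406091)·11.4/287 = 3.5252146 × 10^-4.
Dept III: Wₕ = 0.17245859; term = 0.17245859²·(1 − 0.19522913)·17.57/933 = 4.5074616 × 10^-4.
Sum = 0.0013514752.
SE = √(0.0013514752) = 0.0368.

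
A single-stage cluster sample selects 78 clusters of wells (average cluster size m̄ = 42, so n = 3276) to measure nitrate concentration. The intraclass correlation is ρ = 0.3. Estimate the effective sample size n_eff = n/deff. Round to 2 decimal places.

deff = 1 + (42 − 1)·0.3 = 1 + 12.3 = 13.3.
n_eff = 3276 / 13.3 = 246.32.

246.32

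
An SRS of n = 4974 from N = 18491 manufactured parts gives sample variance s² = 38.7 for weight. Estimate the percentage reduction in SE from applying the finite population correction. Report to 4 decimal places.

14.5012

f = n/N = 4974/18491 = 0.26899573.
SE_no-fpc = √(s²/n) = 0.088206907; SE_fpc = √((1−f)s²/n) = 0.075415836.
Ratio = √(1−f) = 0.85498788. Reduction = 100·(1 − 0.85498788) = 14.5012%.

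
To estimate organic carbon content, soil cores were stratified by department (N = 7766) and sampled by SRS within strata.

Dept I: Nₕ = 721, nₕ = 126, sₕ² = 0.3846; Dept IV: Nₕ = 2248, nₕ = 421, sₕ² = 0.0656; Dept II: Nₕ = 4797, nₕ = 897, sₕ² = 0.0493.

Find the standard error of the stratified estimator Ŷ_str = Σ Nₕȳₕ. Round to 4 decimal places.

Var(Ŷ_str) = Σₕ Nₕ²(1 − fₕ)sₕ²/nₕ.
Dept I: 721²·(1 − 126/721)·0.3846/126 = 1309.4562.
Dept IV: 2248²·(1 − 421/2248)·0.0656/421 = 639.96555.
Dept II: 4797²·(1 − 897/4797)·0.0493/897 = 1028.2265.
Sum = 2977.6483.
SE = √(2977.6483) = 54.5678.

54.5678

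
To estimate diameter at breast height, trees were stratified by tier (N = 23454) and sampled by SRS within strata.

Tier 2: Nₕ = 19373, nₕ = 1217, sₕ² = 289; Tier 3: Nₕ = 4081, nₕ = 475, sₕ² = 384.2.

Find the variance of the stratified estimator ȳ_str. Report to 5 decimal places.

0.17348

Var(ȳ_str) = Σₕ Wₕ²(1 − fₕ)sₕ²/nₕ with Wₕ = Nₕ/N, N = 23454.
Tier 2: Wₕ = 0.82599983; term = 0.82599983²·(1 − 0.06281939)·289/1217 = 0.1518415.
Tier 3: Wₕ = 0.17400017; term = 0.17400017²·(1 − 0.11639304)·384.2/475 = 0.021638255.
Sum = 0.17347976.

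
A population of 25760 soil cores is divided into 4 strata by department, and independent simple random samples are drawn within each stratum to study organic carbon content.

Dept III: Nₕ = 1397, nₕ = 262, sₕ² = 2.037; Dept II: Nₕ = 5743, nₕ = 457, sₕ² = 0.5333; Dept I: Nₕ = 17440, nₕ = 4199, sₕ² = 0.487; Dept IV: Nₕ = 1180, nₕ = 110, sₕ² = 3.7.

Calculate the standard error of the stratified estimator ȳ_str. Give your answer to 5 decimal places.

0.01328

Var(ȳ_str) = Σₕ Wₕ²(1 − fₕ)sₕ²/nₕ with Wₕ = Nₕ/N, N = 25760.
Dept III: Wₕ = 0.05423137; term = 0.05423137²·(1 − 0.18754474)·2.037/262 = 1.8577629 × 10^-5.
Dept II: Wₕ = 0.22294255; term = 0.22294255²·(1 − 0.07957513)·0.5333/457 = 5.3386278 × 10^-5.
Dept I: Wₕ = 0.67701863; term = 0.67701863²·(1 − 0.24076835)·0.487/4199 = 4.0360695 × 10^-5.
Dept IV: Wₕ = 0.04580745; term = 0.04580745²·(1 − 0.09322034)·3.7/110 = 6.4000462 × 10^-5.
Sum = 1.7632506 × 10^-4.
SE = √(1.7632506 × 10^-4) = 0.01328.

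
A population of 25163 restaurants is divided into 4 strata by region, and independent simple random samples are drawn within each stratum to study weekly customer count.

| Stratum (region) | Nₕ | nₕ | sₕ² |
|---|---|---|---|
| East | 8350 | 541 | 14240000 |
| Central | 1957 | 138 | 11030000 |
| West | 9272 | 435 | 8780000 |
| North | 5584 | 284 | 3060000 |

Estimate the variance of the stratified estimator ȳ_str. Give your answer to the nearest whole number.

Var(ȳ_str) = Σₕ Wₕ²(1 − fₕ)sₕ²/nₕ with Wₕ = Nₕ/N, N = 25163.
East: Wₕ = 0.33183643; term = 0.33183643²·(1 − 0.06479042)·14240000/541 = 2710.6272.
Central: Wₕ = 0.07777292; term = 0.07777292²·(1 − 0.07051610)·11030000/138 = 449.36073.
West: Wₕ = 0.36847753; term = 0.36847753²·(1 − 0.04691544)·8780000/435 = 2611.913.
North: Wₕ = 0.22191313; term = 0.22191313²·(1 − 0.05085960)·3060000/284 = 503.61601.
Sum = 6275.5169.

6276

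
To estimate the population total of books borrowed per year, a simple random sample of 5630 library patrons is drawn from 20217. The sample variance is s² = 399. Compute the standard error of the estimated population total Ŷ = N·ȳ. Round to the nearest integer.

4572

Var(Ŷ) = N²·Var(ȳ) = N²·(1 − n/N)·s²/n.
f = 5630/20217 = 0.27847851; Var(ȳ) = 0.72152149·399/5630 = 0.051134472.
Var(Ŷ) = 20217² · 0.051134472 = 2.0900044 × 10^7.
SE(Ŷ) = √(2.0900044 × 10^7) = 4572.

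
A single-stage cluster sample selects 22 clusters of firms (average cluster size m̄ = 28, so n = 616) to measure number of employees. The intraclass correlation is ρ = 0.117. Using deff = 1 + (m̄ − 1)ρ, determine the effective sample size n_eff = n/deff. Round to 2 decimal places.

deff = 1 + (28 − 1)·0.117 = 1 + 3.159 = 4.159.
n_eff = 616 / 4.159 = 148.11.

148.11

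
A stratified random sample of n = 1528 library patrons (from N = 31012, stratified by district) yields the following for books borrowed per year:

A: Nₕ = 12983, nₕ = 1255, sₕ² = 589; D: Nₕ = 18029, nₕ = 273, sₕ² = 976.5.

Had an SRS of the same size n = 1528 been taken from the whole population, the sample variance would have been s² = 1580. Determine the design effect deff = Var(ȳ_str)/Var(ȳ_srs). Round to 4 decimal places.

1.2867

Var(ȳ_str) = Σ Wₕ²(1−fₕ)sₕ²/nₕ with Wₕ = Nₕ/31012:
  A: (12983/31012)²·(1−1255/12983)·589/1255 = 0.074303801
  D: (18029/31012)²·(1−273/18029)·976.5/273 = 1.1906026
  → Var(ȳ_str) = 1.2649064.
Var(ȳ_srs) = (1 − 1528/31012)·1580/1528 = 0.98308339.
deff = 1.2649064 / 0.98308339 = 1.2867.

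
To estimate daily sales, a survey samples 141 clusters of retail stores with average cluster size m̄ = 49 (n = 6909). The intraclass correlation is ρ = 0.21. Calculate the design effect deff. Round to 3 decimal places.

11.080

deff = 1 + (49 − 1)·0.21 = 1 + 10.08 = 11.08.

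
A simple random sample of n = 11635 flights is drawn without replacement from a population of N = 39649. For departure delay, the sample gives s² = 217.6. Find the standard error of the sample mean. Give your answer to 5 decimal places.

0.11495

Under SRS without replacement, Var(ȳ) = (1 − f)·s²/n with f = n/N = 11635/39649 = 0.29345002.
Var(ȳ) = (1 − 0.29345002)·217.6/11635 = 0.70654998·0.018702192 = 0.013214033.
SE(ȳ) = √(0.013214033) = 0.11495.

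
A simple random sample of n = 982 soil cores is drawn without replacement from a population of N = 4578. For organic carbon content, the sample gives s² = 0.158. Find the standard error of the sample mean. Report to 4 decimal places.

Under SRS without replacement, Var(ȳ) = (1 − f)·s²/n with f = n/N = 982/4578 = 0.21450415.
Var(ȳ) = (1 − 0.21450415)·0.158/982 = 0.78549585·1.6089613 × 10^-4 = 1.2638324 × 10^-4.
SE(ȳ) = √(1.2638324 × 10^-4) = 0.0112.

0.0112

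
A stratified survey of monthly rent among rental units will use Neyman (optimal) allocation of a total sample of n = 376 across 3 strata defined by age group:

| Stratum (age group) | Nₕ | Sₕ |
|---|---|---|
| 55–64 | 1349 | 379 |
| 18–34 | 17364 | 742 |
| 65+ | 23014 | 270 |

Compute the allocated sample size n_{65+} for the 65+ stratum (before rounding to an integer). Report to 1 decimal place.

119.1

Neyman allocation: nₕ = n·NₕSₕ / Σⱼ NⱼSⱼ.
Σ NⱼSⱼ = 1349·379 + 17364·742 + 23014·270 = 1.9609139 × 10^7.
n_{65+} = 376·23014·270 / (1.9609139 × 10^7) = 119.1.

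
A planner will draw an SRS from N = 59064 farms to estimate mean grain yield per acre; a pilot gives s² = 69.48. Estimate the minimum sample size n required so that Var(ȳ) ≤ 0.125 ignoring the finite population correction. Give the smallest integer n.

556

Without fpc, n₀ = s²/D = 69.48/0.125 = 555.8400.
Rounding up, n = 556.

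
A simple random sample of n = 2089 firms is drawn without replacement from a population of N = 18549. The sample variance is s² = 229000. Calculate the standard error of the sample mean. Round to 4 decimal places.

Under SRS without replacement, Var(ȳ) = (1 − f)·s²/n with f = n/N = 2089/18549 = 0.11262063.
Var(ȳ) = (1 − 0.11262063)·229000/2089 = 0.88737937·109.62183 = 97.27615.
SE(ȳ) = √(97.27615) = 9.8629.

9.8629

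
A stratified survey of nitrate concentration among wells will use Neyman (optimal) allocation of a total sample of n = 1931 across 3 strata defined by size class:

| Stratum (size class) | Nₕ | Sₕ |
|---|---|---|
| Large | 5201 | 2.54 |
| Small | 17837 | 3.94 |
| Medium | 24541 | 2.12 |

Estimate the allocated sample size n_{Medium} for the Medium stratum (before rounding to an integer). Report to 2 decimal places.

Neyman allocation: nₕ = n·NₕSₕ / Σⱼ NⱼSⱼ.
Σ NⱼSⱼ = 5201·2.54 + 17837·3.94 + 24541·2.12 = 135515.24.
n_{Medium} = 1931·24541·2.12 / 135515.24 = 741.35.

741.35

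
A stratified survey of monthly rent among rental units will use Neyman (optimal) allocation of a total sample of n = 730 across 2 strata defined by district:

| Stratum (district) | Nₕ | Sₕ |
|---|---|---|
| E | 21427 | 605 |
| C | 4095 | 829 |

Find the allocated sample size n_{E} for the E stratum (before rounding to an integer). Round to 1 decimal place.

Neyman allocation: nₕ = n·NₕSₕ / Σⱼ NⱼSⱼ.
Σ NⱼSⱼ = 21427·605 + 4095·829 = 1.635809 × 10^7.
n_{E} = 730·21427·605 / (1.635809 × 10^7) = 578.5.

578.5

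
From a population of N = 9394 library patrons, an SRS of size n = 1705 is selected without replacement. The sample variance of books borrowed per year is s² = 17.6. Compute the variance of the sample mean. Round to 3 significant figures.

Under SRS without replacement, Var(ȳ) = (1 − f)·s²/n with f = n/N = 1705/9394 = 0.18149883.
Var(ȳ) = (1 − 0.18149883)·17.6/1705 = 0.81850117·0.010322581 = 0.0084490443.

0.00845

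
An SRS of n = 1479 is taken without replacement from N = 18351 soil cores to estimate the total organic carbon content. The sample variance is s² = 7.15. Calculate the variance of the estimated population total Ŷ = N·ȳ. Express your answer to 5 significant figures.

Var(Ŷ) = N²·Var(ȳ) = N²·(1 − n/N)·s²/n.
f = 1479/18351 = 0.08059506; Var(ȳ) = 0.91940494·7.15/1479 = 0.004444723.
Var(Ŷ) = 18351² · 0.004444723 = 1.4968014 × 10^6.

1.4968 × 10^6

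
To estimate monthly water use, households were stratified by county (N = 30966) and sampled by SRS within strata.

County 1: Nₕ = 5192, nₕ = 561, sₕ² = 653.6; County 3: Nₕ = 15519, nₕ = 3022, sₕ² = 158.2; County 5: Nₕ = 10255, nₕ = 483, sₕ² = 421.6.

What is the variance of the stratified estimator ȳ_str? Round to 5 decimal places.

Var(ȳ_str) = Σₕ Wₕ²(1 − fₕ)sₕ²/nₕ with Wₕ = Nₕ/N, N = 30966.
County 1: Wₕ = 0.16766776; term = 0.16766776²·(1 − 0.10805085)·653.6/561 = 0.029213825.
County 3: Wₕ = 0.50116257; term = 0.50116257²·(1 − 0.19472904)·158.2/3022 = 0.010587936.
County 5: Wₕ = 0.33116967; term = 0.33116967²·(1 − 0.04709898)·421.6/483 = 0.091222585.
Sum = 0.13102435.

0.13102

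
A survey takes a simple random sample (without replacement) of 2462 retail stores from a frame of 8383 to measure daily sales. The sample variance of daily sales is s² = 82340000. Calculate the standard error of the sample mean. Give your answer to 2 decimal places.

Under SRS without replacement, Var(ȳ) = (1 − f)·s²/n with f = n/N = 2462/8383 = 0.29368961.
Var(ȳ) = (1 − 0.29368961)·82340000/2462 = 0.70631039·33444.354 = 23622.095.
SE(ȳ) = √(23622.095) = 153.69.

153.69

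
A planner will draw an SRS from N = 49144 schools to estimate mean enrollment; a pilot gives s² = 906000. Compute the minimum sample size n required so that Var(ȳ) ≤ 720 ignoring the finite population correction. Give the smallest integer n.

1259

Without fpc, n₀ = s²/D = 906000/720 = 1258.3333.
Rounding up, n = 1259.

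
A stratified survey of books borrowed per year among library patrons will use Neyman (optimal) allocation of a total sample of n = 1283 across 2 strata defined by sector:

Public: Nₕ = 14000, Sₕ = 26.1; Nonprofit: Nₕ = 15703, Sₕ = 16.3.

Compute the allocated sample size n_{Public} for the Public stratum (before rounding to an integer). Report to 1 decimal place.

Neyman allocation: nₕ = n·NₕSₕ / Σⱼ NⱼSⱼ.
Σ NⱼSⱼ = 14000·26.1 + 15703·16.3 = 621358.9.
n_{Public} = 1283·14000·26.1 / 621358.9 = 754.5.

754.5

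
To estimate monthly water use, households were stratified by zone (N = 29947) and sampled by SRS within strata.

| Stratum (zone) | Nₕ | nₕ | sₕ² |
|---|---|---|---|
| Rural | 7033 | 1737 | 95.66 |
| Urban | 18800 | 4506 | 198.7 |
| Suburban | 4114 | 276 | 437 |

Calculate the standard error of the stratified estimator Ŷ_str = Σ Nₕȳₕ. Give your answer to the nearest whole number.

Var(Ŷ_str) = Σₕ Nₕ²(1 − fₕ)sₕ²/nₕ.
Rural: 7033²·(1 − 1737/7033)·95.66/1737 = 2.0512526 × 10^6.
Urban: 18800²·(1 − 4506/18800)·198.7/4506 = 1.1849999 × 10^7.
Suburban: 4114²·(1 − 276/4114)·437/276 = 2.5000092 × 10^7.
Sum = 3.8901344 × 10^7.
SE = √(3.8901344 × 10^7) = 6237.

6237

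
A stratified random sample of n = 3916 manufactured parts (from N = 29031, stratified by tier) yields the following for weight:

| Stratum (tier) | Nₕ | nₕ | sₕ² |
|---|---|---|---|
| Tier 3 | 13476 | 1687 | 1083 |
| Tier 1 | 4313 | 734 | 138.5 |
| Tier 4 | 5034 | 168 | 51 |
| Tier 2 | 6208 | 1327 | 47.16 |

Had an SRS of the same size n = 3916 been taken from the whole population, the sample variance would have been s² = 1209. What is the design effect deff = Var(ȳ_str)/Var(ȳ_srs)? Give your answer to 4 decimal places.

0.5038

Var(ȳ_str) = Σ Wₕ²(1−fₕ)sₕ²/nₕ with Wₕ = Nₕ/29031:
  Tier 3: (13476/29031)²·(1−1687/13476)·1083/1687 = 0.1210117
  Tier 1: (4313/29031)²·(1−734/4313)·138.5/734 = 0.0034559773
  Tier 4: (5034/29031)²·(1−168/5034)·51/168 = 0.0088231207
  Tier 2: (6208/29031)²·(1−1327/6208)·47.16/1327 = 0.0012777309
  → Var(ȳ_str) = 0.13456853.
Var(ȳ_srs) = (1 − 3916/29031)·1209/3916 = 0.26708826.
deff = 0.13456853 / 0.26708826 = 0.5038.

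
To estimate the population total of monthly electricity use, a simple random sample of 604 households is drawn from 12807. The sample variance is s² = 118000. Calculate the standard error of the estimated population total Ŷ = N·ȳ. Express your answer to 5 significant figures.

174730

Var(Ŷ) = N²·Var(ȳ) = N²·(1 − n/N)·s²/n.
f = 604/12807 = 0.04716171; Var(ȳ) = 0.95283829·118000/604 = 186.15053.
Var(Ŷ) = 12807² · 186.15053 = 3.053227 × 10^10.
SE(Ŷ) = √(3.053227 × 10^10) = 174730.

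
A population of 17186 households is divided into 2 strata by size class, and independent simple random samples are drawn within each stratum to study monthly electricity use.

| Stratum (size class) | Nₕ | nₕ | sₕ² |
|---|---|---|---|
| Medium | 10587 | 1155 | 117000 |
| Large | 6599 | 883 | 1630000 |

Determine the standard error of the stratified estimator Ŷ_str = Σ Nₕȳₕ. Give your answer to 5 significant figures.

282390

Var(Ŷ_str) = Σₕ Nₕ²(1 − fₕ)sₕ²/nₕ.
Medium: 10587²·(1 − 1155/10587)·117000/1155 = 1.0115342 × 10^10.
Large: 6599²·(1 − 883/6599)·1630000/883 = 6.9630137 × 10^10.
Sum = 7.9745479 × 10^10.
SE = √(7.9745479 × 10^10) = 282390.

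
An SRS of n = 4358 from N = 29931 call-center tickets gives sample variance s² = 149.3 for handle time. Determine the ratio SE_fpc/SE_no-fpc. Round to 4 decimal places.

0.9243

f = n/N = 4358/29931 = 0.14560155.
SE_no-fpc = √(s²/n) = 0.18509142; SE_fpc = √((1−f)s²/n) = 0.17108681.
Ratio = √(1−f) = 0.92433676.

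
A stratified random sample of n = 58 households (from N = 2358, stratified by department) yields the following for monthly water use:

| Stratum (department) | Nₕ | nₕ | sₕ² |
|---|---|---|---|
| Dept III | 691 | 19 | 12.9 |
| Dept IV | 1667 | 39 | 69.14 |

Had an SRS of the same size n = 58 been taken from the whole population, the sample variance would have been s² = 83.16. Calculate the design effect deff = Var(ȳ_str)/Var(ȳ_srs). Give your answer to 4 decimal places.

Var(ȳ_str) = Σ Wₕ²(1−fₕ)sₕ²/nₕ with Wₕ = Nₕ/2358:
  Dept III: (691/2358)²·(1−19/691)·12.9/19 = 0.056701667
  Dept IV: (1667/2358)²·(1−39/1667)·69.14/39 = 0.86530092
  → Var(ȳ_str) = 0.92200259.
Var(ȳ_srs) = (1 − 58/2358)·83.16/58 = 1.3985259.
deff = 0.92200259 / 1.3985259 = 0.6593.

0.6593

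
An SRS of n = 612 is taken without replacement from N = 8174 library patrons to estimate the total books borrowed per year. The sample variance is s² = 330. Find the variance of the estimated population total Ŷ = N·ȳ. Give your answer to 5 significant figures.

Var(Ŷ) = N²·Var(ȳ) = N²·(1 − n/N)·s²/n.
f = 612/8174 = 0.07487154; Var(ȳ) = 0.92512846·330/612 = 0.49884378.
Var(Ŷ) = 8174² · 0.49884378 = 3.3329886 × 10^7.

3.3330 × 10^7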